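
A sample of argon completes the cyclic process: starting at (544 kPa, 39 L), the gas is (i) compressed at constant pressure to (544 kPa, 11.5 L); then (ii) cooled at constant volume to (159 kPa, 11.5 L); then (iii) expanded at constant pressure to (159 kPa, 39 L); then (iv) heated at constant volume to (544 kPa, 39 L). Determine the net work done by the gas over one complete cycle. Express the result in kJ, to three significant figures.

Constant-volume legs do no work.
W(i) = (544)(11.5 − 39) = -14960 J; W(iii) = (159)(39 − 11.5) = 4372 J.
W_net = -14960 + 4372 = -10588 J (the counter-clockwise enclosed area).

W_net ≈ -10.6 kJ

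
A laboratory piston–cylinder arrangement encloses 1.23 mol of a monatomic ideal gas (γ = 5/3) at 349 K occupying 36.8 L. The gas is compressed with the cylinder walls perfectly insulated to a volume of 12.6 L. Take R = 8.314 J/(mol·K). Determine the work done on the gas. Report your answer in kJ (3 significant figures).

Adiabatic: TV^(γ−1) = const with γ = 5/3.
T₂ = T₁ (V₁/V₂)^(γ−1) = 349 × (36.8/12.6)^0.667 = 349 × 2.043 = 713.1 K.
W_by = nCᵥ(T₁ − T₂) = (1.23)(12.47)(349 − 713.1) = -5585 J.
Work on gas = −W_by = 5585 J.

W ≈ 5.58 kJ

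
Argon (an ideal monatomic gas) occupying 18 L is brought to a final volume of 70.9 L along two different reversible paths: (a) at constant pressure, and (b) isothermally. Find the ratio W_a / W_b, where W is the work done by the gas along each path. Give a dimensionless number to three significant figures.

Path (a) isobaric: W = P₁(V₂ − V₁) → W_a/(P₁V₁) = 2.939.
Path (b) isothermal: W = P₁V₁ ln(V₂/V₁) → W_b/(P₁V₁) = 1.371.
W_a / W_b = 2.939 / 1.371 = 2.144.

W_a / W_b ≈ 2.14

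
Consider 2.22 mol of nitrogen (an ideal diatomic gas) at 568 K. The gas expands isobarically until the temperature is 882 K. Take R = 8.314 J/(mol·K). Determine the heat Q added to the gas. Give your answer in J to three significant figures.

Isobaric: W = nRΔT = (2.22)(8.314)(314) = 5796 J.
ΔU = nCᵥΔT with Cᵥ = 5R/2: ΔU = (2.22)(20.79)(314) = 14489 J.
Q = ΔU + W = 14489 + 5796 = 20284 J.

Q ≈ 20300 J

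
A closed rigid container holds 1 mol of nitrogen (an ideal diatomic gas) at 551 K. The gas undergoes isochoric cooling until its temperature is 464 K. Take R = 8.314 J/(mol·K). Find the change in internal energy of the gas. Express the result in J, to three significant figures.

Constant volume ⇒ W = 0, so Q = ΔU = nCᵥΔT with Cᵥ = 5R/2 = 20.79 J/(mol·K).
ΔU = (1)(20.79)(464 − 551) = -1808 J.

ΔU ≈ -1810 J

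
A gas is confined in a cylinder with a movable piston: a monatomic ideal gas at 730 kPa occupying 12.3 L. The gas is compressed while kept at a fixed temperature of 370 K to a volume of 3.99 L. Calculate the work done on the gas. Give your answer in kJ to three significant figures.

Isothermal: W = nRT ln(V₂/V₁) = P₁V₁ ln(V₂/V₁).
P₁V₁ = (730 kPa)(12.3 L) = 8979 J.
W = 8979 × ln(3.99/12.3) = 8979 × -1.126
W_by_gas = -10109 J; work on gas = −W_by = 10109 J.

W ≈ 10.1 kJ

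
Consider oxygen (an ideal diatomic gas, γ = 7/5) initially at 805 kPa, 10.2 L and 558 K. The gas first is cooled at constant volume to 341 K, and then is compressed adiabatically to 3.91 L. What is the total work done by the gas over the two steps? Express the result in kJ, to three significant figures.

W_total ≈ -5.86 kJ

Step 1 (isochoric): W = 0 (constant volume).
After step 1: P = 491.9 kPa (V unchanged).
Step 2 (adiabatic): W = (P₁V₁ − P₂V₂)/(γ−1) = (5018 − 7364)/0.4 = -5864 J.
W_total = 0 − 5864 = -5864 J.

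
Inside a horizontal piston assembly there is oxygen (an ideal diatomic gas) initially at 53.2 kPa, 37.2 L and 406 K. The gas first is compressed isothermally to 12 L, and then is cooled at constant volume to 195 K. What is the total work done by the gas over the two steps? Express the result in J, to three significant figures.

Step 1 (isothermal): W = P₁V₁ ln(V₂/V₁) = (1979) ln(12/37.2) = -2239 J.
Step 2 (isochoric): W = 0 (constant volume).
W_total = -2239 + 0 = -2239 J.

W_total ≈ -2240 J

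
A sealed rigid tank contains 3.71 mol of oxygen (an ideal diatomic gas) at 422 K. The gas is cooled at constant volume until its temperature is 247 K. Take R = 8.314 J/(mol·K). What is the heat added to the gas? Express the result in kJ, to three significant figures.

Q ≈ -13.5 kJ

Constant volume ⇒ W = 0, so Q = ΔU = nCᵥΔT with Cᵥ = 5R/2 = 20.79 J/(mol·K).
ΔU = (3.71)(20.79)(247 − 422) = -13495 J.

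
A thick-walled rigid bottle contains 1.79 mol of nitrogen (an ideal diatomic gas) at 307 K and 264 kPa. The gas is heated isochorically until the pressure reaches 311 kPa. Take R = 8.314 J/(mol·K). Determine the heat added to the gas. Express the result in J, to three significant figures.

Constant volume ⇒ W = 0, so Q = ΔU = nCᵥΔT with Cᵥ = 5R/2 = 20.79 J/(mol·K).
At constant V, T₂/T₁ = P₂/P₁ ⇒ ΔT = T₁(P₂/P₁ − 1) = 307·(311/264 − 1) = 54.66 K.
ΔU = (1.79)(20.79)(54.66) = 2033 J.

Q ≈ 2030 J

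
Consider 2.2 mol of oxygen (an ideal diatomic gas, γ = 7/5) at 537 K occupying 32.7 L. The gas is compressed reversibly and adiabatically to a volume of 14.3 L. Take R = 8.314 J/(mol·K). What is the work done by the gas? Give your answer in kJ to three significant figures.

Adiabatic: TV^(γ−1) = const with γ = 7/5.
T₂ = T₁ (V₁/V₂)^(γ−1) = 537 × (32.7/14.3)^0.4 = 537 × 1.392 = 747.6 K.
W_by = nCᵥ(T₁ − T₂) = (2.2)(20.79)(537 − 747.6) = -9629 J.

W ≈ -9.63 kJ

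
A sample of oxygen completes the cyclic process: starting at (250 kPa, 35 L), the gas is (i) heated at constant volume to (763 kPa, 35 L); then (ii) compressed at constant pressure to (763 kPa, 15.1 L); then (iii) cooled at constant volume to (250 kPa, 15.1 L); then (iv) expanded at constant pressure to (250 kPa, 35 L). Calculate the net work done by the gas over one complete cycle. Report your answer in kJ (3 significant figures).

Constant-volume legs do no work.
W(ii) = (763)(15.1 − 35) = -15184 J; W(iv) = (250)(35 − 15.1) = 4975 J.
W_net = -15184 + 4975 = -10209 J (the counter-clockwise enclosed area).

W_net ≈ -10.2 kJ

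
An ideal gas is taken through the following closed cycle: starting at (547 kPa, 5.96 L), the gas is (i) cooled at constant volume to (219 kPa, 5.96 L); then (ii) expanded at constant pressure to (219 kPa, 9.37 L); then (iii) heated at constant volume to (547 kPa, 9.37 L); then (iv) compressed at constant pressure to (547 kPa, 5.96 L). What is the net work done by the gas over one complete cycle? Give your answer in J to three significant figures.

W_net ≈ -1120 J

Constant-volume legs do no work.
W(ii) = (219)(9.37 − 5.96) = 746.8 J; W(iv) = (547)(5.96 − 9.37) = -1865 J.
W_net = 746.8 − 1865 = -1118 J (the counter-clockwise enclosed area).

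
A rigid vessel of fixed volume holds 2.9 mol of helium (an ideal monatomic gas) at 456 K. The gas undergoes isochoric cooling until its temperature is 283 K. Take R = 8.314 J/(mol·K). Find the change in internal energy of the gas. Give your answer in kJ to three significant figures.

ΔU ≈ -6.26 kJ

Constant volume ⇒ W = 0, so Q = ΔU = nCᵥΔT with Cᵥ = 3R/2 = 12.47 J/(mol·K).
ΔU = (2.9)(12.47)(283 − 456) = -6257 J.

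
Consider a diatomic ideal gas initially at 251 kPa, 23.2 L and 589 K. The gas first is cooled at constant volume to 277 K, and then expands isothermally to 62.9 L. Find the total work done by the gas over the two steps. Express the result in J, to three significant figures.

W_total ≈ 2730 J

Step 1 (isochoric): W = 0 (constant volume).
After step 1: P = 118 kPa (V unchanged).
Step 2 (isothermal): W = P₁V₁ ln(V₂/V₁) = (2739) ln(62.9/23.2) = 2731 J.
W_total = 0 + 2731 = 2731 J.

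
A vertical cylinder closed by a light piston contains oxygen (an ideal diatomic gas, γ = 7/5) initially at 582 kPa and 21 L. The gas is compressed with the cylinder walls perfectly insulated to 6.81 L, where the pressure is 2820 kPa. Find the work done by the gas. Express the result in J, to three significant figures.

W ≈ -17500 J

Adiabatic: W = (P₁V₁ − P₂V₂)/(γ − 1) with γ = 7/5.
P₁V₁ = 12222 J, P₂V₂ = 19204 J.
W = (12222 − 19204) / 0.4 = -17455 J.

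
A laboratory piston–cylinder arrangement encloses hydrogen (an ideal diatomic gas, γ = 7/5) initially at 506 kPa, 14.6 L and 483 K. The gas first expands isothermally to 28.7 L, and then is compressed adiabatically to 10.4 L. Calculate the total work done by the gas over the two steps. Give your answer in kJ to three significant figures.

Step 1 (isothermal): W = P₁V₁ ln(V₂/V₁) = (7388) ln(28.7/14.6) = 4993 J.
After step 1: P = 257.4 kPa, V = 28.7 L, T = 483 K.
Step 2 (adiabatic): W = (P₁V₁ − P₂V₂)/(γ−1) = (7388 − 11088)/0.4 = -9250 J.
W_total = 4993 − 9250 = -4257 J.

W_total ≈ -4.26 kJ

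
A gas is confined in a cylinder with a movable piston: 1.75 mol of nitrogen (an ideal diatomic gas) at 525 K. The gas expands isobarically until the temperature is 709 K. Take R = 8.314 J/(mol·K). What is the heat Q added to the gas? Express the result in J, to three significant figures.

Q ≈ 9370 J

Isobaric: W = nRΔT = (1.75)(8.314)(184) = 2677 J.
ΔU = nCᵥΔT with Cᵥ = 5R/2: ΔU = (1.75)(20.79)(184) = 6693 J.
Q = ΔU + W = 6693 + 2677 = 9370 J.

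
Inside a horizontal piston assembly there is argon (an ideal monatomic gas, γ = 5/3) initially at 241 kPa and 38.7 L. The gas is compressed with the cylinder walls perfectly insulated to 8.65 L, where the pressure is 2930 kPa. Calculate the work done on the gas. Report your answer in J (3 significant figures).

W ≈ 24000 J

Adiabatic: W = (P₁V₁ − P₂V₂)/(γ − 1) with γ = 5/3.
P₁V₁ = 9327 J, P₂V₂ = 25344 J.
W = (9327 − 25344) / 0.6667 = -24027 J.
Work on gas = −W_by = 24027 J.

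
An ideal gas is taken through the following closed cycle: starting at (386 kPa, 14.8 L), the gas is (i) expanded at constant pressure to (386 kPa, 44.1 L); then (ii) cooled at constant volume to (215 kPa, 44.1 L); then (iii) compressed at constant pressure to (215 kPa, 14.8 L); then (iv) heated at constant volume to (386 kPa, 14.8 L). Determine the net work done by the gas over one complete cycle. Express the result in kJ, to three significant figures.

Constant-volume legs do no work.
W(i) = (386)(44.1 − 14.8) = 11310 J; W(iii) = (215)(14.8 − 44.1) = -6300 J.
W_net = 11310 − 6300 = 5010 J (the clockwise enclosed area).

W_net ≈ 5.01 kJ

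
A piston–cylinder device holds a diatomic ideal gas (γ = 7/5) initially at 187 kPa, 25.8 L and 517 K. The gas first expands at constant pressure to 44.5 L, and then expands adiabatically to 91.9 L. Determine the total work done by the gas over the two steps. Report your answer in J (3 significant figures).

W_total ≈ 8740 J

Step 1 (isobaric): W = PΔV = (187 kPa)(44.5 − 25.8 L) = 3497 J.
After step 1: P = 187 kPa, V = 44.5 L, T = 891.7 K.
Step 2 (adiabatic): W = (P₁V₁ − P₂V₂)/(γ−1) = (8322 − 6226)/0.4 = 5238 J.
W_total = 3497 + 5238 = 8735 J.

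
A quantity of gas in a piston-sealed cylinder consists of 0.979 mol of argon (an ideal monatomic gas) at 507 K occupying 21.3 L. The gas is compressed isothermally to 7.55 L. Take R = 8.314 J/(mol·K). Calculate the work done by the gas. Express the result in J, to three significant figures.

Isothermal: W = nRT ln(V₂/V₁).
W = (0.979)(8.314)(507) × ln(7.55/21.3)
  = 4127 × -1.037
W_by_gas = -4280 J.

W ≈ -4280 J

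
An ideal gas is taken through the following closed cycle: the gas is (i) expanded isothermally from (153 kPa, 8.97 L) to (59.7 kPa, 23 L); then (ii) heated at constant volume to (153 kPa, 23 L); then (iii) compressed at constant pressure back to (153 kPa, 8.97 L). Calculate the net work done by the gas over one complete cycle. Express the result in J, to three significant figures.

W_net ≈ -854 J

Leg (i): W = PᵢVᵢ ln(V_f/Vᵢ) = (1372) ln(23/8.97) = 1292 J.
Leg (ii): W = 0.
Leg (iii): W = PΔV = (153)(8.97 − 23) = -2147 J.
W_net = 1292 − 2147 = -854.3 J.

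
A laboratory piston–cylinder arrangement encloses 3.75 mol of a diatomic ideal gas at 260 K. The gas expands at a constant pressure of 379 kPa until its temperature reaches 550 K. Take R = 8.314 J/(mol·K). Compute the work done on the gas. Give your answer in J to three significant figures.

W ≈ -9040 J

Isobaric: W = P ΔV = nR ΔT.
W = (3.75)(8.314)(550 − 260) = 9041 J.
Work on gas = −W_by = -9041 J.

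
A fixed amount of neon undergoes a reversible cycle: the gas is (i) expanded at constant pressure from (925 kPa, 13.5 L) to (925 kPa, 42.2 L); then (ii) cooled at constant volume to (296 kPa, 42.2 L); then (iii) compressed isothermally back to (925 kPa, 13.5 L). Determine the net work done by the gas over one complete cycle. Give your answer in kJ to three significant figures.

W_net ≈ 12.3 kJ

Leg (i): W = PΔV = (925)(42.2 − 13.5) = 26548 J.
Leg (ii): W = 0.
Leg (iii): W = PᵢVᵢ ln(V_f/Vᵢ) = (12491) ln(13.5/42.2) = -14237 J.
W_net = 26548 − 14237 = 12311 J.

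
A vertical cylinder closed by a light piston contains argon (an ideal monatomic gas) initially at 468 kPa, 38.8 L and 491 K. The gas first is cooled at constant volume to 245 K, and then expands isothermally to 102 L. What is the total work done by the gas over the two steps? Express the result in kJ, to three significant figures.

Step 1 (isochoric): W = 0 (constant volume).
After step 1: P = 233.5 kPa (V unchanged).
Step 2 (isothermal): W = P₁V₁ ln(V₂/V₁) = (9061) ln(102/38.8) = 8758 J.
W_total = 0 + 8758 = 8758 J.

W_total ≈ 8.76 kJ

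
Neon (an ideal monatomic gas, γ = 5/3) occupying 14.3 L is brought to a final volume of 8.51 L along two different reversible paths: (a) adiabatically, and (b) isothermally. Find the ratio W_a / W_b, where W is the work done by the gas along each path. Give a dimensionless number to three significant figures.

W_a / W_b ≈ 1.19

Path (a) adiabatic: W = P₁V₁(1 − (V₁/V₂)^(γ−1))/(γ−1) → W_a/(P₁V₁) = -0.6201.
Path (b) isothermal: W = P₁V₁ ln(V₂/V₁) → W_b/(P₁V₁) = -0.519.
W_a / W_b = -0.6201 / -0.519 = 1.195.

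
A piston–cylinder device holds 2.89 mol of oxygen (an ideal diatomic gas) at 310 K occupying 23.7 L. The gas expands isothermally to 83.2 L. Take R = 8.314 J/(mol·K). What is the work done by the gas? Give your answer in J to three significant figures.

Isothermal: W = nRT ln(V₂/V₁).
W = (2.89)(8.314)(310) × ln(83.2/23.7)
  = 7449 × 1.256
W_by_gas = 9354 J.

W ≈ 9350 J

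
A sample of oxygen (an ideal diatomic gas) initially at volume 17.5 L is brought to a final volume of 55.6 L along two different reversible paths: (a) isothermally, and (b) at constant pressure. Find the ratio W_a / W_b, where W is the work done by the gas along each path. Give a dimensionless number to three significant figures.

W_a / W_b ≈ 0.531

Path (a) isothermal: W = P₁V₁ ln(V₂/V₁) → W_a/(P₁V₁) = 1.156.
Path (b) isobaric: W = P₁(V₂ − V₁) → W_b/(P₁V₁) = 2.177.
W_a / W_b = 1.156 / 2.177 = 0.531.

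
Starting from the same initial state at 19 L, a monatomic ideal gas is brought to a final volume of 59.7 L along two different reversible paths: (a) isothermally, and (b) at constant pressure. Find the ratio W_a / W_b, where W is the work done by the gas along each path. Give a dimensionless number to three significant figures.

W_a / W_b ≈ 0.534

Path (a) isothermal: W = P₁V₁ ln(V₂/V₁) → W_a/(P₁V₁) = 1.145.
Path (b) isobaric: W = P₁(V₂ − V₁) → W_b/(P₁V₁) = 2.142.
W_a / W_b = 1.145 / 2.142 = 0.5345.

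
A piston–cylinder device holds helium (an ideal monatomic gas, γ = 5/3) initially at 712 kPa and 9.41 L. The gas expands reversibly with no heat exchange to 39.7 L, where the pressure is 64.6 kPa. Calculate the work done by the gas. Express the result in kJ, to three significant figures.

Adiabatic: W = (P₁V₁ − P₂V₂)/(γ − 1) with γ = 5/3.
P₁V₁ = 6700 J, P₂V₂ = 2565 J.
W = (6700 − 2565) / 0.6667 = 6203 J.

W ≈ 6.20 kJ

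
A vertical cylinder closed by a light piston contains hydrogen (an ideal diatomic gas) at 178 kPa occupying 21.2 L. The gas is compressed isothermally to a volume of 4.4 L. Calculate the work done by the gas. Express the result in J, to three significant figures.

Isothermal: W = nRT ln(V₂/V₁) = P₁V₁ ln(V₂/V₁).
P₁V₁ = (178 kPa)(21.2 L) = 3774 J.
W = 3774 × ln(4.4/21.2) = 3774 × -1.572
W_by_gas = -5934 J.

W ≈ -5930 J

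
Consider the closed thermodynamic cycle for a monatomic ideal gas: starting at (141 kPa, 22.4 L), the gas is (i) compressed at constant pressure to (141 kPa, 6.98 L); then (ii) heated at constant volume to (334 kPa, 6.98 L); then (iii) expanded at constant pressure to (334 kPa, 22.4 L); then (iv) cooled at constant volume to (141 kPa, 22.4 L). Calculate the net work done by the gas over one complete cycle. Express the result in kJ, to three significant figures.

Constant-volume legs do no work.
W(i) = (141)(6.98 − 22.4) = -2174 J; W(iii) = (334)(22.4 − 6.98) = 5150 J.
W_net = -2174 + 5150 = 2976 J (the clockwise enclosed area).

W_net ≈ 2.98 kJ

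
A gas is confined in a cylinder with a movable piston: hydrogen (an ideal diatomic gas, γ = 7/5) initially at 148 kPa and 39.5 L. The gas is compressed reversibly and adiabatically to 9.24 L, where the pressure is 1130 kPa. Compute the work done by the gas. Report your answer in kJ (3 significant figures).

Adiabatic: W = (P₁V₁ − P₂V₂)/(γ − 1) with γ = 7/5.
P₁V₁ = 5846 J, P₂V₂ = 10441 J.
W = (5846 − 10441) / 0.4 = -11488 J.

W ≈ -11.5 kJ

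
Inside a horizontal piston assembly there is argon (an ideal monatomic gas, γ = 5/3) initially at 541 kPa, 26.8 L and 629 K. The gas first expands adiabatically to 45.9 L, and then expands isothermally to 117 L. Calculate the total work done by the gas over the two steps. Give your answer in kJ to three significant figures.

W_total ≈ 16.0 kJ

Step 1 (adiabatic): W = (P₁V₁ − P₂V₂)/(γ−1) = (14499 − 10129)/0.667 = 6555 J.
After step 1: P = 220.7 kPa, V = 45.9 L, T = 439.4 K.
Step 2 (isothermal): W = P₁V₁ ln(V₂/V₁) = (10129) ln(117/45.9) = 9477 J.
W_total = 6555 + 9477 = 16033 J.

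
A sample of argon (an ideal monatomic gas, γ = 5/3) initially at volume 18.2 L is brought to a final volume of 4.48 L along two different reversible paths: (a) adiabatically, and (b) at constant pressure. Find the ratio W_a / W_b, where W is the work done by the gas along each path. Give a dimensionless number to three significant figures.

Path (a) adiabatic: W = P₁V₁(1 − (V₁/V₂)^(γ−1))/(γ−1) → W_a/(P₁V₁) = -2.319.
Path (b) isobaric: W = P₁(V₂ − V₁) → W_b/(P₁V₁) = -0.7538.
W_a / W_b = -2.319 / -0.7538 = 3.076.

W_a / W_b ≈ 3.08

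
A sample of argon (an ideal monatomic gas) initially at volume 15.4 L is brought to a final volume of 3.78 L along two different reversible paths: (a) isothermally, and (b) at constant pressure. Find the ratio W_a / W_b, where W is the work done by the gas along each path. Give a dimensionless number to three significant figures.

W_a / W_b ≈ 1.86

Path (a) isothermal: W = P₁V₁ ln(V₂/V₁) → W_a/(P₁V₁) = -1.405.
Path (b) isobaric: W = P₁(V₂ − V₁) → W_b/(P₁V₁) = -0.7545.
W_a / W_b = -1.405 / -0.7545 = 1.862.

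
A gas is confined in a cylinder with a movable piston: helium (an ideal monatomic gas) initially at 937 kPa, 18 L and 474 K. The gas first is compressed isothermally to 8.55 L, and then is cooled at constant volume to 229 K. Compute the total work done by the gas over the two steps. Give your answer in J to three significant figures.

Step 1 (isothermal): W = P₁V₁ ln(V₂/V₁) = (16866) ln(8.55/18) = -12556 J.
Step 2 (isochoric): W = 0 (constant volume).
W_total = -12556 + 0 = -12556 J.

W_total ≈ -12600 J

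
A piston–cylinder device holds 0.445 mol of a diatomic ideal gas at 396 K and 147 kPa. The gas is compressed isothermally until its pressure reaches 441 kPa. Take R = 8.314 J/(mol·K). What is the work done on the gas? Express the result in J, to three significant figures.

Isothermal process: W = nRT ln(V₂/V₁) = nRT ln(P₁/P₂).
W = (0.445)(8.314)(396) × ln(147/441)
  = 1465 × ln(0.3333) = 1465 × -1.099
W_by_gas = -1610 J; work on gas = −W_by = 1610 J.

W ≈ 1610 J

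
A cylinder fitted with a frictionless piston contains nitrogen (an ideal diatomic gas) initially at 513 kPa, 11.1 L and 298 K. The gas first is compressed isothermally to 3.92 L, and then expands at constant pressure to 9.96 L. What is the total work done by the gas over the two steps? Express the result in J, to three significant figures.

W_total ≈ 2850 J

Step 1 (isothermal): W = P₁V₁ ln(V₂/V₁) = (5694) ln(3.92/11.1) = -5927 J.
After step 1: P = 1453 kPa, V = 3.92 L, T = 298 K.
Step 2 (isobaric): W = PΔV = (1453 kPa)(9.96 − 3.92 L) = 8774 J.
W_total = -5927 + 8774 = 2847 J.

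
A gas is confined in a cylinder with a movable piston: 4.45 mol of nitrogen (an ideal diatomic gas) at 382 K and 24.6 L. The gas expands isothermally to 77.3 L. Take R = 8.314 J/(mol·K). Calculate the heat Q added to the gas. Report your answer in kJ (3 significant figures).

Isothermal ⇒ ΔU = 0, so Q = W = nRT ln(V₂/V₁).
Q = (4.45)(8.314)(382) ln(77.3/24.6) = 14133 × 1.145 = 16182 J.

Q ≈ 16.2 kJ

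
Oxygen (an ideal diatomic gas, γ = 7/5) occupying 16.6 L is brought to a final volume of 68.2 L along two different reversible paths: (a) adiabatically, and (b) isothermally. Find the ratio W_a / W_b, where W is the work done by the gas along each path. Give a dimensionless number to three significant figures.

Path (a) adiabatic: W = P₁V₁(1 − (V₁/V₂)^(γ−1))/(γ−1) → W_a/(P₁V₁) = 1.079.
Path (b) isothermal: W = P₁V₁ ln(V₂/V₁) → W_b/(P₁V₁) = 1.413.
W_a / W_b = 1.079 / 1.413 = 0.7639.

W_a / W_b ≈ 0.764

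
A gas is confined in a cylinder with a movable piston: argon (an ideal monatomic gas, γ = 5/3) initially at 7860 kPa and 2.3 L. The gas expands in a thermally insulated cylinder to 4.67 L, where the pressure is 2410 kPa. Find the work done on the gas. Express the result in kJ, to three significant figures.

Adiabatic: W = (P₁V₁ − P₂V₂)/(γ − 1) with γ = 5/3.
P₁V₁ = 18078 J, P₂V₂ = 11255 J.
W = (18078 − 11255) / 0.6667 = 10235 J.
Work on gas = −W_by = -10235 J.

W ≈ -10.2 kJ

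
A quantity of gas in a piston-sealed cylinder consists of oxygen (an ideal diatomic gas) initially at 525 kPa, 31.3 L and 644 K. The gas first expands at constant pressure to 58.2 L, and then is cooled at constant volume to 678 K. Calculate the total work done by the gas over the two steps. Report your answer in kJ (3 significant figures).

W_total ≈ 14.1 kJ

Step 1 (isobaric): W = PΔV = (525 kPa)(58.2 − 31.3 L) = 14123 J.
Step 2 (isochoric): W = 0 (constant volume).
W_total = 14123 + 0 = 14123 J.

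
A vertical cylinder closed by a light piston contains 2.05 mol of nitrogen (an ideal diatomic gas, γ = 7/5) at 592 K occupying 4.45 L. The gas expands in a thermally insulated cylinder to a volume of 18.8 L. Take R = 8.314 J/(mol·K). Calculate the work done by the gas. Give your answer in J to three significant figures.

Adiabatic: TV^(γ−1) = const with γ = 7/5.
T₂ = T₁ (V₁/V₂)^(γ−1) = 592 × (4.45/18.8)^0.4 = 592 × 0.5619 = 332.7 K.
W_by = nCᵥ(T₁ − T₂) = (2.05)(20.79)(592 − 332.7) = 11050 J.

W ≈ 11100 J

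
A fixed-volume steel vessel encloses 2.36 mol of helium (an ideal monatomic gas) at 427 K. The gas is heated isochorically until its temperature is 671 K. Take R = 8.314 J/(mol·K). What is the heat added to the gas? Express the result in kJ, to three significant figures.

Constant volume ⇒ W = 0, so Q = ΔU = nCᵥΔT with Cᵥ = 3R/2 = 12.47 J/(mol·K).
ΔU = (2.36)(12.47)(671 − 427) = 7181 J.

Q ≈ 7.18 kJ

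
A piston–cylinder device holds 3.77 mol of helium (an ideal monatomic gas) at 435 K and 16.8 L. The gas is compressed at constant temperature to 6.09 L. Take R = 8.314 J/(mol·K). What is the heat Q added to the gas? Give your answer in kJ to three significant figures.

Isothermal ⇒ ΔU = 0, so Q = W = nRT ln(V₂/V₁).
Q = (3.77)(8.314)(435) ln(6.09/16.8) = 13635 × -1.015 = -13835 J.

Q ≈ -13.8 kJ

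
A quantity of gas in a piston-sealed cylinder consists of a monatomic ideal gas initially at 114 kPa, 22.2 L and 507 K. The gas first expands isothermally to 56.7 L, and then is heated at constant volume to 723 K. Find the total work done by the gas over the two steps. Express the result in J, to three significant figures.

Step 1 (isothermal): W = P₁V₁ ln(V₂/V₁) = (2531) ln(56.7/22.2) = 2373 J.
Step 2 (isochoric): W = 0 (constant volume).
W_total = 2373 + 0 = 2373 J.

W_total ≈ 2370 J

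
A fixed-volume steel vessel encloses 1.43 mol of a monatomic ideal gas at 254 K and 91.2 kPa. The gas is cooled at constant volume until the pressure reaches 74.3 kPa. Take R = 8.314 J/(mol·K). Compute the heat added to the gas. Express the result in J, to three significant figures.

Q ≈ -839 J

Constant volume ⇒ W = 0, so Q = ΔU = nCᵥΔT with Cᵥ = 3R/2 = 12.47 J/(mol·K).
At constant V, T₂/T₁ = P₂/P₁ ⇒ ΔT = T₁(P₂/P₁ − 1) = 254·(74.3/91.2 − 1) = -47.07 K.
ΔU = (1.43)(12.47)(-47.07) = -839.4 J.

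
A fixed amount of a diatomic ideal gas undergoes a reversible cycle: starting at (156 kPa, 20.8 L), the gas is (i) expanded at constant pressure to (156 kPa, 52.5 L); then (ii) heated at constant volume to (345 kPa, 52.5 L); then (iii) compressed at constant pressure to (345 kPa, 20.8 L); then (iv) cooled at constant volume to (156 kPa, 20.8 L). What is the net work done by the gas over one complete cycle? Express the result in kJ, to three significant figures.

Constant-volume legs do no work.
W(i) = (156)(52.5 − 20.8) = 4945 J; W(iii) = (345)(20.8 − 52.5) = -10936 J.
W_net = 4945 − 10936 = -5991 J (the counter-clockwise enclosed area).

W_net ≈ -5.99 kJ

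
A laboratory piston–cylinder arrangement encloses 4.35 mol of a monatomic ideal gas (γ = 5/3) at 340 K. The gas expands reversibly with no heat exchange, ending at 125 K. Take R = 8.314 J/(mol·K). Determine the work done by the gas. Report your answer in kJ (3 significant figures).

Adiabatic ⇒ Q = 0, so W_by = −ΔU = nCᵥ(T₁ − T₂).
Cᵥ = 3R/2 = 12.47 J/(mol·K).
W = (4.35)(12.47)(340 − 125) = 11664 J.

W ≈ 11.7 kJ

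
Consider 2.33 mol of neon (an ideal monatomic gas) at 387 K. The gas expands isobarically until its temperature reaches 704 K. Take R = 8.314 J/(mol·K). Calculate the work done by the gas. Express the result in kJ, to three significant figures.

W ≈ 6.14 kJ

Isobaric: W = P ΔV = nR ΔT.
W = (2.33)(8.314)(704 − 387) = 6141 J.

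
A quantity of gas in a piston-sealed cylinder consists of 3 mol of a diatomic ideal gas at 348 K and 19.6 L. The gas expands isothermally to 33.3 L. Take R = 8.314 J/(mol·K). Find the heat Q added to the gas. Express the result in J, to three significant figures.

Q ≈ 4600 J

Isothermal ⇒ ΔU = 0, so Q = W = nRT ln(V₂/V₁).
Q = (3)(8.314)(348) ln(33.3/19.6) = 8680 × 0.53 = 4601 J.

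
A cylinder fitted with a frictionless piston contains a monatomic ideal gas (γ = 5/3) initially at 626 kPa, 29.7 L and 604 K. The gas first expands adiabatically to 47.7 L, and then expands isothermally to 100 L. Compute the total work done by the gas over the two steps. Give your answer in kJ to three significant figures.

W_total ≈ 17.6 kJ

Step 1 (adiabatic): W = (P₁V₁ − P₂V₂)/(γ−1) = (18592 − 13557)/0.667 = 7553 J.
After step 1: P = 284.2 kPa, V = 47.7 L, T = 440.4 K.
Step 2 (isothermal): W = P₁V₁ ln(V₂/V₁) = (13557) ln(100/47.7) = 10035 J.
W_total = 7553 + 10035 = 17588 J.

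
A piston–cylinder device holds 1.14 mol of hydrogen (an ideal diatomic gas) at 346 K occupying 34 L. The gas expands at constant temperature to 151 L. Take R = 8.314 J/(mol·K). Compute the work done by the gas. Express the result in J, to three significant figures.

Isothermal: W = nRT ln(V₂/V₁).
W = (1.14)(8.314)(346) × ln(151/34)
  = 3279 × 1.491
W_by_gas = 4889 J.

W ≈ 4890 J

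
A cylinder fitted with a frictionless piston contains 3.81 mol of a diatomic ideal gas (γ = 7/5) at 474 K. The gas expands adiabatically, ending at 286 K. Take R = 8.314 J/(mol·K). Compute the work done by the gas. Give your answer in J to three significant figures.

Adiabatic ⇒ Q = 0, so W_by = −ΔU = nCᵥ(T₁ − T₂).
Cᵥ = 5R/2 = 20.79 J/(mol·K).
W = (3.81)(20.79)(474 − 286) = 14888 J.

W ≈ 14900 J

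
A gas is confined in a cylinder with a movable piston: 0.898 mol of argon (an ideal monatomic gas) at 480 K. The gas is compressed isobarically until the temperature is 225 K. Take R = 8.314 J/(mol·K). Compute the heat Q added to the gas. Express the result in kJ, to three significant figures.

Isobaric: W = nRΔT = (0.898)(8.314)(-255) = -1904 J.
ΔU = nCᵥΔT with Cᵥ = 3R/2: ΔU = (0.898)(12.47)(-255) = -2856 J.
Q = ΔU + W = -2856 − 1904 = -4760 J.

Q ≈ -4.76 kJ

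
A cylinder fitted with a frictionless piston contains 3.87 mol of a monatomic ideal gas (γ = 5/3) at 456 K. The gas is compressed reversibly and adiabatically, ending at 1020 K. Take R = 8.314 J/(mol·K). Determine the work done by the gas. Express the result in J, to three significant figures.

W ≈ -27200 J

Adiabatic ⇒ Q = 0, so W_by = −ΔU = nCᵥ(T₁ − T₂).
Cᵥ = 3R/2 = 12.47 J/(mol·K).
W = (3.87)(12.47)(456 − 1020) = -27220 J.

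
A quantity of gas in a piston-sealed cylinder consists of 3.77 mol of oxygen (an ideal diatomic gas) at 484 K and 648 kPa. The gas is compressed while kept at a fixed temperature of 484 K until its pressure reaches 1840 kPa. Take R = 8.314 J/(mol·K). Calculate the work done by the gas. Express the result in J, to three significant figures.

W ≈ -15800 J

Isothermal process: W = nRT ln(V₂/V₁) = nRT ln(P₁/P₂).
W = (3.77)(8.314)(484) × ln(648/1840)
  = 15170 × ln(0.3522) = 15170 × -1.044
W_by_gas = -15832 J.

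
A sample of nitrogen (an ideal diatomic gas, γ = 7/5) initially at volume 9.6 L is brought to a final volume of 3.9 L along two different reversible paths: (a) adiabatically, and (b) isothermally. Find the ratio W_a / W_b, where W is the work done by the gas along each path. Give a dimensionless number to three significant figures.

W_a / W_b ≈ 1.20

Path (a) adiabatic: W = P₁V₁(1 − (V₁/V₂)^(γ−1))/(γ−1) → W_a/(P₁V₁) = -1.084.
Path (b) isothermal: W = P₁V₁ ln(V₂/V₁) → W_b/(P₁V₁) = -0.9008.
W_a / W_b = -1.084 / -0.9008 = 1.204.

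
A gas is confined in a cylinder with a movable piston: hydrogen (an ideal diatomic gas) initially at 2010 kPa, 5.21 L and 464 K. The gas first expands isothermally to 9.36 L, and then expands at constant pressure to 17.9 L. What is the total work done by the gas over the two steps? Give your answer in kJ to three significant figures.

Step 1 (isothermal): W = P₁V₁ ln(V₂/V₁) = (10472) ln(9.36/5.21) = 6135 J.
After step 1: P = 1119 kPa, V = 9.36 L, T = 464 K.
Step 2 (isobaric): W = PΔV = (1119 kPa)(17.9 − 9.36 L) = 9555 J.
W_total = 6135 + 9555 = 15690 J.

W_total ≈ 15.7 kJ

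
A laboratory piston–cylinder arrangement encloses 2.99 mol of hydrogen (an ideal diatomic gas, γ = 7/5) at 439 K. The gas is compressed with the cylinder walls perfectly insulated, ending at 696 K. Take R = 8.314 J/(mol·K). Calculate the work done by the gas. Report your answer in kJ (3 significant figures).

Adiabatic ⇒ Q = 0, so W_by = −ΔU = nCᵥ(T₁ − T₂).
Cᵥ = 5R/2 = 20.79 J/(mol·K).
W = (2.99)(20.79)(439 − 696) = -15972 J.

W ≈ -16.0 kJ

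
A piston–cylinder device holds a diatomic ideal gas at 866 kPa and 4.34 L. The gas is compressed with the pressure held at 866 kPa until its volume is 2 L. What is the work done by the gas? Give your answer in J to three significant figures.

W ≈ -2030 J

Isobaric: W = P ΔV.
W = (866 kPa)(2 − 4.34 L) = (866)(-2.34) = -2026 J.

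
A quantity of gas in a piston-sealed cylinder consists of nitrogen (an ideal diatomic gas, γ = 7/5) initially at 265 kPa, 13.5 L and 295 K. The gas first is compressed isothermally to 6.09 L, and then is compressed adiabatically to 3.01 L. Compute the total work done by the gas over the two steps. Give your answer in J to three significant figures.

Step 1 (isothermal): W = P₁V₁ ln(V₂/V₁) = (3578) ln(6.09/13.5) = -2848 J.
After step 1: P = 587.4 kPa, V = 6.09 L, T = 295 K.
Step 2 (adiabatic): W = (P₁V₁ − P₂V₂)/(γ−1) = (3578 − 4742)/0.4 = -2912 J.
W_total = -2848 − 2912 = -5760 J.

W_total ≈ -5760 J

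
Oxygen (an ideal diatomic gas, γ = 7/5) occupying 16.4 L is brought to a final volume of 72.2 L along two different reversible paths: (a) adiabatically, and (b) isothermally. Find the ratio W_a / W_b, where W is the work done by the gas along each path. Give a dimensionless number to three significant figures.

Path (a) adiabatic: W = P₁V₁(1 − (V₁/V₂)^(γ−1))/(γ−1) → W_a/(P₁V₁) = 1.118.
Path (b) isothermal: W = P₁V₁ ln(V₂/V₁) → W_b/(P₁V₁) = 1.482.
W_a / W_b = 1.118 / 1.482 = 0.7544.

W_a / W_b ≈ 0.754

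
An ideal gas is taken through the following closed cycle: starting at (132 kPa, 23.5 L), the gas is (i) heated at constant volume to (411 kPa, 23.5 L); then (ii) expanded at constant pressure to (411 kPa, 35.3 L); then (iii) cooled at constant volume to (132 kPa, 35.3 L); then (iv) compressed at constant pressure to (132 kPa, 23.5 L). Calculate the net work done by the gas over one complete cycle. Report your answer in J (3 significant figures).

W_net ≈ 3290 J

Constant-volume legs do no work.
W(ii) = (411)(35.3 − 23.5) = 4850 J; W(iv) = (132)(23.5 − 35.3) = -1558 J.
W_net = 4850 − 1558 = 3292 J (the clockwise enclosed area).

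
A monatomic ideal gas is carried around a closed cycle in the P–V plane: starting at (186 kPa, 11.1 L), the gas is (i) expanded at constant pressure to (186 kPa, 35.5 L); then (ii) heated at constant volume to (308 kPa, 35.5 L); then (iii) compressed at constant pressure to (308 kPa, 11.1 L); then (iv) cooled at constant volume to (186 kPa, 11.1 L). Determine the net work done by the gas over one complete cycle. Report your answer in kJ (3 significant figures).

W_net ≈ -2.98 kJ

Constant-volume legs do no work.
W(i) = (186)(35.5 − 11.1) = 4538 J; W(iii) = (308)(11.1 − 35.5) = -7515 J.
W_net = 4538 − 7515 = -2977 J (the counter-clockwise enclosed area).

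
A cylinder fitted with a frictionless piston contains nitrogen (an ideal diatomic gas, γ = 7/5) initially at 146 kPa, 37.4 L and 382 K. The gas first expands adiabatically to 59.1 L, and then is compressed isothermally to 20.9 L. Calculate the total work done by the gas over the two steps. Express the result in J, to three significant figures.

Step 1 (adiabatic): W = (P₁V₁ − P₂V₂)/(γ−1) = (5460 − 4547)/0.4 = 2283 J.
After step 1: P = 76.94 kPa, V = 59.1 L, T = 318.1 K.
Step 2 (isothermal): W = P₁V₁ ln(V₂/V₁) = (4547) ln(20.9/59.1) = -4727 J.
W_total = 2283 − 4727 = -2444 J.

W_total ≈ -2440 J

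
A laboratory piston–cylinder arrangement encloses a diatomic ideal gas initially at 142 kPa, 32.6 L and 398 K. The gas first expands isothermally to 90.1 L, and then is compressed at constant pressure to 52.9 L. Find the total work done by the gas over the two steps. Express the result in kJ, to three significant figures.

W_total ≈ 2.79 kJ

Step 1 (isothermal): W = P₁V₁ ln(V₂/V₁) = (4629) ln(90.1/32.6) = 4706 J.
After step 1: P = 51.38 kPa, V = 90.1 L, T = 398 K.
Step 2 (isobaric): W = PΔV = (51.38 kPa)(52.9 − 90.1 L) = -1911 J.
W_total = 4706 − 1911 = 2795 J.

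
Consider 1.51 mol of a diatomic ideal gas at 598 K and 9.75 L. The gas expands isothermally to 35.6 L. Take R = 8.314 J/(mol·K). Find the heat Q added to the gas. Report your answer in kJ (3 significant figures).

Q ≈ 9.72 kJ

Isothermal ⇒ ΔU = 0, so Q = W = nRT ln(V₂/V₁).
Q = (1.51)(8.314)(598) ln(35.6/9.75) = 7507 × 1.295 = 9723 J.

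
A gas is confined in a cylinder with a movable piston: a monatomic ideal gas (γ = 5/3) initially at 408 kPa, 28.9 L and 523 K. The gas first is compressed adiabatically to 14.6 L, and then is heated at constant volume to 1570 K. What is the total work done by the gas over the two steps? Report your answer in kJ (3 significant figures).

W_total ≈ -10.2 kJ

Step 1 (adiabatic): W = (P₁V₁ − P₂V₂)/(γ−1) = (11791 − 18589)/0.667 = -10197 J.
Step 2 (isochoric): W = 0 (constant volume).
W_total = -10197 + 0 = -10197 J.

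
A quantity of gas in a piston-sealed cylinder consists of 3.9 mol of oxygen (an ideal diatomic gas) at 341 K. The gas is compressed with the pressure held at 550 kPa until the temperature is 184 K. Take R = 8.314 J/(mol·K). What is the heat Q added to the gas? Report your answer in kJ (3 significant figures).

Q ≈ -17.8 kJ

Isobaric: W = nRΔT = (3.9)(8.314)(-157) = -5091 J.
ΔU = nCᵥΔT with Cᵥ = 5R/2: ΔU = (3.9)(20.79)(-157) = -12727 J.
Q = ΔU + W = -12727 − 5091 = -17817 J.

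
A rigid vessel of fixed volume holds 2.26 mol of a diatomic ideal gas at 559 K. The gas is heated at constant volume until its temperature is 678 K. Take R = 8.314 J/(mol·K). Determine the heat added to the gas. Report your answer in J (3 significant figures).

Q ≈ 5590 J

Constant volume ⇒ W = 0, so Q = ΔU = nCᵥΔT with Cᵥ = 5R/2 = 20.79 J/(mol·K).
ΔU = (2.26)(20.79)(678 − 559) = 5590 J.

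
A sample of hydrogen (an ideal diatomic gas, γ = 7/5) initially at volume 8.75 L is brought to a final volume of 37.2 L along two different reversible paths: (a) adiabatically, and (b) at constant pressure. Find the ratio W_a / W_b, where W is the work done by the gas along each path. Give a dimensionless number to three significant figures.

W_a / W_b ≈ 0.338

Path (a) adiabatic: W = P₁V₁(1 − (V₁/V₂)^(γ−1))/(γ−1) → W_a/(P₁V₁) = 1.099.
Path (b) isobaric: W = P₁(V₂ − V₁) → W_b/(P₁V₁) = 3.251.
W_a / W_b = 1.099 / 3.251 = 0.3379.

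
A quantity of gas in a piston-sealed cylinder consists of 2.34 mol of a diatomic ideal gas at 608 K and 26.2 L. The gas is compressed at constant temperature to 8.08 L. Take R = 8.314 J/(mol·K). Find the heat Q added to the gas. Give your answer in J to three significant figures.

Q ≈ -13900 J

Isothermal ⇒ ΔU = 0, so Q = W = nRT ln(V₂/V₁).
Q = (2.34)(8.314)(608) ln(8.08/26.2) = 11828 × -1.176 = -13915 J.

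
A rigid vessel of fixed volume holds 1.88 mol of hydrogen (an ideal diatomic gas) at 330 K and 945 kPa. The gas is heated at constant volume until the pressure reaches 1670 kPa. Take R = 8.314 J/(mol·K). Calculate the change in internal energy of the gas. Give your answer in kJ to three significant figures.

Constant volume ⇒ W = 0, so Q = ΔU = nCᵥΔT with Cᵥ = 5R/2 = 20.79 J/(mol·K).
At constant V, T₂/T₁ = P₂/P₁ ⇒ ΔT = T₁(P₂/P₁ − 1) = 330·(1670/945 − 1) = 253.2 K.
ΔU = (1.88)(20.79)(253.2) = 9893 J.

ΔU ≈ 9.89 kJ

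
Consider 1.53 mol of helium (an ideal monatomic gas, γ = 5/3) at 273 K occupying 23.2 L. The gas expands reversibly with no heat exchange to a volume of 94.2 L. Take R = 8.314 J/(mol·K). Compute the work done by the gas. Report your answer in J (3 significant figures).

W ≈ 3160 J

Adiabatic: TV^(γ−1) = const with γ = 5/3.
T₂ = T₁ (V₁/V₂)^(γ−1) = 273 × (23.2/94.2)^0.667 = 273 × 0.3929 = 107.3 K.
W_by = nCᵥ(T₁ − T₂) = (1.53)(12.47)(273 − 107.3) = 3162 J.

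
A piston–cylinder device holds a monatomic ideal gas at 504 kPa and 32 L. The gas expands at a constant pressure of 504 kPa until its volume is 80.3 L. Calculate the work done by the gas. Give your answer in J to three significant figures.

Isobaric: W = P ΔV.
W = (504 kPa)(80.3 − 32 L) = (504)(48.3) = 24343 J.

W ≈ 24300 J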